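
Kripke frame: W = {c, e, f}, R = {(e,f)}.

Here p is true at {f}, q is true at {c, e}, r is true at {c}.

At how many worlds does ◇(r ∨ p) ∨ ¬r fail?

c: ◇(r ∨ p) is F, ¬r is F. ✗
e: ◇(r ∨ p) is T, ¬r is T. ✓
f: ◇(r ∨ p) is F, ¬r is T. ✓
Satisfying worlds: {e, f}.
So ◇(r ∨ p) ∨ ¬r fails at the other 1 world.

1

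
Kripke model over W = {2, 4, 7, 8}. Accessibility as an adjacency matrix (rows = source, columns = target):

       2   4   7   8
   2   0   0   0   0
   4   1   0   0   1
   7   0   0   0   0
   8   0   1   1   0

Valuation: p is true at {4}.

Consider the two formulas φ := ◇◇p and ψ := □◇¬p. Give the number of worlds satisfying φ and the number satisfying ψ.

1 and 2

For ◇◇p:
2: no successors, so ◇◇p fails. ✗
4: successors {2, 8}; ◇p there: 2:F, 8:T. ✓
7: no successors, so ◇◇p fails. ✗
8: successors {4, 7}; ◇p there: 4:F, 7:F. ✗
— 1 world.
For □◇¬p:
2: no successors, so □◇¬p holds vacuously. ✓
4: successors {2, 8}; ◇¬p there: 2:F, 8:T. ✗
7: no successors, so □◇¬p holds vacuously. ✓
8: successors {4, 7}; ◇¬p there: 4:T, 7:F. ✗
— 2 worlds.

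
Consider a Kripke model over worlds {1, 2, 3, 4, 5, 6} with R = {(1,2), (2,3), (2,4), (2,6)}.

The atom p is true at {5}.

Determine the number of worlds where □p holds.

1: successors {2}; p there: 2:F. ✗
2: successors {3, 4, 6}; p there: 3:F, 4:F, 6:F. ✗
3: no successors, so □p holds vacuously. ✓
4: no successors, so □p holds vacuously. ✓
5: no successors, so □p holds vacuously. ✓
6: no successors, so □p holds vacuously. ✓
Satisfying worlds: {3, 4, 5, 6}.

4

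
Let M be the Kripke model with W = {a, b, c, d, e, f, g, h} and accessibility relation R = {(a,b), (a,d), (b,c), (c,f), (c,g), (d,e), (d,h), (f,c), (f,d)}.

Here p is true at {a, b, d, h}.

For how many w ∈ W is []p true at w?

4

a: successors {b, d}; p there: b:T, d:T. ✓
b: successors {c}; p there: c:F. ✗
c: successors {f, g}; p there: f:F, g:F. ✗
d: successors {e, h}; p there: e:F, h:T. ✗
e: no successors, so []p holds vacuously. ✓
f: successors {c, d}; p there: c:F, d:T. ✗
g: no successors, so []p holds vacuously. ✓
h: no successors, so []p holds vacuously. ✓
Satisfying worlds: {a, e, g, h}.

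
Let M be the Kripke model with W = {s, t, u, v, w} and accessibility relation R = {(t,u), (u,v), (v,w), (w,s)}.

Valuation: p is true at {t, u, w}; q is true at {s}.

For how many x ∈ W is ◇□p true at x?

2

s: no successors, so ◇□p fails. ✗
t: successors {u}; □p there: u:F. ✗
u: successors {v}; □p there: v:T. ✓
v: successors {w}; □p there: w:F. ✗
w: successors {s}; □p there: s:T. ✓
Satisfying worlds: {u, w}.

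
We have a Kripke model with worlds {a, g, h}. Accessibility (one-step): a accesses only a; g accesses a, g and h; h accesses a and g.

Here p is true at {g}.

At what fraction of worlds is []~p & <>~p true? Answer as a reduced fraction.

a: []~p is T, <>~p is T. ✓
g: []~p is F, <>~p is T. ✗
h: []~p is F, <>~p is T. ✗
That's 1 of 3 worlds, so 1/3.

1/3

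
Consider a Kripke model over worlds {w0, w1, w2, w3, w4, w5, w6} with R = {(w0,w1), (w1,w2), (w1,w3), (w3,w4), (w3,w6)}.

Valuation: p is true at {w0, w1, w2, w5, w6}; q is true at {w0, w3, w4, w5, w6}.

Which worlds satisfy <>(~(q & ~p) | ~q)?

{w0, w1, w3}

w0: successors {w1}; ~(q & ~p) | ~q there: w1:T. ✓
w1: successors {w2, w3}; ~(q & ~p) | ~q there: w2:T, w3:F. ✓
w2: no successors, so <>(~(q & ~p) | ~q) fails. ✗
w3: successors {w4, w6}; ~(q & ~p) | ~q there: w4:F, w6:T. ✓
w4: no successors, so <>(~(q & ~p) | ~q) fails. ✗
w5: no successors, so <>(~(q & ~p) | ~q) fails. ✗
w6: no successors, so <>(~(q & ~p) | ~q) fails. ✗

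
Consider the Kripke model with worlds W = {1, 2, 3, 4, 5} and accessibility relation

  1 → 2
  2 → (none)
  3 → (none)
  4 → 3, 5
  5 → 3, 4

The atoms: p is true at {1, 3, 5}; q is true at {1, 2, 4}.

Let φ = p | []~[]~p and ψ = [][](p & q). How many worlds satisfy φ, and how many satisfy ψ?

4 and 3

For p | []~[]~p:
1: p is T, []~[]~p is F. ✓
2: p is F, []~[]~p is T. ✓
3: p is T, []~[]~p is T. ✓
4: p is F, []~[]~p is F. ✗
5: p is T, []~[]~p is F. ✓
— 4 worlds.
For [][](p & q):
1: successors {2}; [](p & q) there: 2:T. ✓
2: no successors, so [][](p & q) holds vacuously. ✓
3: no successors, so [][](p & q) holds vacuously. ✓
4: successors {3, 5}; [](p & q) there: 3:T, 5:F. ✗
5: successors {3, 4}; [](p & q) there: 3:T, 4:F. ✗
— 3 worlds.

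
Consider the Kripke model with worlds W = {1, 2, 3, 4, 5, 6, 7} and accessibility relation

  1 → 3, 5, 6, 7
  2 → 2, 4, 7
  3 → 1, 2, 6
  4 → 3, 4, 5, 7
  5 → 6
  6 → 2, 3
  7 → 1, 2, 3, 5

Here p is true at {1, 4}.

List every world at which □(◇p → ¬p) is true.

1: successors {3, 5, 6, 7}; ◇p → ¬p there: 3:T, 5:T, 6:T, 7:T. ✓
2: successors {2, 4, 7}; ◇p → ¬p there: 2:T, 4:F, 7:T. ✗
3: successors {1, 2, 6}; ◇p → ¬p there: 1:T, 2:T, 6:T. ✓
4: successors {3, 4, 5, 7}; ◇p → ¬p there: 3:T, 4:F, 5:T, 7:T. ✗
5: successors {6}; ◇p → ¬p there: 6:T. ✓
6: successors {2, 3}; ◇p → ¬p there: 2:T, 3:T. ✓
7: successors {1, 2, 3, 5}; ◇p → ¬p there: 1:T, 2:T, 3:T, 5:T. ✓

{1, 3, 5, 6, 7}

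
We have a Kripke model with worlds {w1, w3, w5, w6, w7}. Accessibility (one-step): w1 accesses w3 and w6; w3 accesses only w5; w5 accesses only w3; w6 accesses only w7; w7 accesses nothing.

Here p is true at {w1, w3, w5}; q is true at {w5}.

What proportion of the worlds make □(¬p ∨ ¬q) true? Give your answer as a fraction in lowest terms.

w1: successors {w3, w6}; ¬p ∨ ¬q there: w3:T, w6:T. ✓
w3: successors {w5}; ¬p ∨ ¬q there: w5:F. ✗
w5: successors {w3}; ¬p ∨ ¬q there: w3:T. ✓
w6: successors {w7}; ¬p ∨ ¬q there: w7:T. ✓
w7: no successors, so □(¬p ∨ ¬q) holds vacuously. ✓
That's 4 of 5 worlds, so 4/5.

4/5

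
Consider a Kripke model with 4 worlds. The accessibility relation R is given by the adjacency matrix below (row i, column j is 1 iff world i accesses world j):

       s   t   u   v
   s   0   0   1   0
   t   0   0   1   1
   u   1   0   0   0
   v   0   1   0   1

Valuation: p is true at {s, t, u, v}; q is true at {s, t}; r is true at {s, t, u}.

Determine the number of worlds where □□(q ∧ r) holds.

1

s: successors {u}; □(q ∧ r) there: u:T. ✓
t: successors {u, v}; □(q ∧ r) there: u:T, v:F. ✗
u: successors {s}; □(q ∧ r) there: s:F. ✗
v: successors {t, v}; □(q ∧ r) there: t:F, v:F. ✗
Satisfying worlds: {s}.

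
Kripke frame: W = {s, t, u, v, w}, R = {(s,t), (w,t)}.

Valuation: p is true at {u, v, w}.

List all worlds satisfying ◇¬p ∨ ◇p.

s: ◇¬p is T, ◇p is F. ✓
t: ◇¬p is F, ◇p is F. ✗
u: ◇¬p is F, ◇p is F. ✗
v: ◇¬p is F, ◇p is F. ✗
w: ◇¬p is T, ◇p is F. ✓

{s, w}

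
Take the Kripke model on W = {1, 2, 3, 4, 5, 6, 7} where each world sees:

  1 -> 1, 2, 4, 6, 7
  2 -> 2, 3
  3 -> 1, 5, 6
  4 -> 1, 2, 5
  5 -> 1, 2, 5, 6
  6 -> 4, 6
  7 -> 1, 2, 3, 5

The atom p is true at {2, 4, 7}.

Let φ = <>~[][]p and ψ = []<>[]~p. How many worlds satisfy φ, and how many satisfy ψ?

For <>~[][]p:
1: successors {1, 2, 4, 6, 7}; ~[][]p there: 1:T, 2:T, 4:T, 6:T, 7:T. ✓
2: successors {2, 3}; ~[][]p there: 2:T, 3:T. ✓
3: successors {1, 5, 6}; ~[][]p there: 1:T, 5:T, 6:T. ✓
4: successors {1, 2, 5}; ~[][]p there: 1:T, 2:T, 5:T. ✓
5: successors {1, 2, 5, 6}; ~[][]p there: 1:T, 2:T, 5:T, 6:T. ✓
6: successors {4, 6}; ~[][]p there: 4:T, 6:T. ✓
7: successors {1, 2, 3, 5}; ~[][]p there: 1:T, 2:T, 3:T, 5:T. ✓
— 7 worlds.
For []<>[]~p:
1: successors {1, 2, 4, 6, 7}; <>[]~p there: 1:F, 2:T, 4:F, 6:F, 7:T. ✗
2: successors {2, 3}; <>[]~p there: 2:T, 3:F. ✗
3: successors {1, 5, 6}; <>[]~p there: 1:F, 5:F, 6:F. ✗
4: successors {1, 2, 5}; <>[]~p there: 1:F, 2:T, 5:F. ✗
5: successors {1, 2, 5, 6}; <>[]~p there: 1:F, 2:T, 5:F, 6:F. ✗
6: successors {4, 6}; <>[]~p there: 4:F, 6:F. ✗
7: successors {1, 2, 3, 5}; <>[]~p there: 1:F, 2:T, 3:F, 5:F. ✗
— 0 worlds.

7 and 0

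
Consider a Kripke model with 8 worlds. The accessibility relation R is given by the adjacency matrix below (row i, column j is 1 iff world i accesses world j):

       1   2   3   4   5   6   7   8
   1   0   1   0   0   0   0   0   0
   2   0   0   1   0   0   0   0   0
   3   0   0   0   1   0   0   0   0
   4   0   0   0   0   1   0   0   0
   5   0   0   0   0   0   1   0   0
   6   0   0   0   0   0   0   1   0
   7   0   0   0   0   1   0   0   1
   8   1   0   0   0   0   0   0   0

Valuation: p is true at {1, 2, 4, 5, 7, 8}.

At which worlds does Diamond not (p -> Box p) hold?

1: successors {2}; not (p -> Box p) there: 2:T. ✓
2: successors {3}; not (p -> Box p) there: 3:F. ✗
3: successors {4}; not (p -> Box p) there: 4:F. ✗
4: successors {5}; not (p -> Box p) there: 5:T. ✓
5: successors {6}; not (p -> Box p) there: 6:F. ✗
6: successors {7}; not (p -> Box p) there: 7:F. ✗
7: successors {5, 8}; not (p -> Box p) there: 5:T, 8:F. ✓
8: successors {1}; not (p -> Box p) there: 1:F. ✗

{1, 4, 7}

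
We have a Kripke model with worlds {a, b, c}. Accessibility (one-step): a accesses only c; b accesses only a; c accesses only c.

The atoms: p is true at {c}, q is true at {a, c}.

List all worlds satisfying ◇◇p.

{a, b, c}

a: successors {c}; ◇p there: c:T. ✓
b: successors {a}; ◇p there: a:T. ✓
c: successors {c}; ◇p there: c:T. ✓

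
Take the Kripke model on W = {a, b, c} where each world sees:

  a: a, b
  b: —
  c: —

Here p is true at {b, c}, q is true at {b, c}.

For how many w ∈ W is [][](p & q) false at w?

a: successors {a, b}; [](p & q) there: a:F, b:T. ✗
b: no successors, so [][](p & q) holds vacuously. ✓
c: no successors, so [][](p & q) holds vacuously. ✓
Satisfying worlds: {b, c}.
So [][](p & q) fails at the other 1 world.

1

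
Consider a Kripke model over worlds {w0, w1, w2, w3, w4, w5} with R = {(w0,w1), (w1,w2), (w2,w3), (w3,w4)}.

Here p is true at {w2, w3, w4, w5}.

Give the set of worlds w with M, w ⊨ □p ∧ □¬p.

{w4, w5}

w0: □p is F, □¬p is T. ✗
w1: □p is T, □¬p is F. ✗
w2: □p is T, □¬p is F. ✗
w3: □p is T, □¬p is F. ✗
w4: □p is T, □¬p is T. ✓
w5: □p is T, □¬p is T. ✓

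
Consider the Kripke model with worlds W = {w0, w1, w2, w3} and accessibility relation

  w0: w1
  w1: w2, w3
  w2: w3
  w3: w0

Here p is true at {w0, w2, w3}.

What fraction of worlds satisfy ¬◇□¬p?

3/4

w0: ◇□¬p is F. ✓
w1: ◇□¬p is F. ✓
w2: ◇□¬p is F. ✓
w3: ◇□¬p is T. ✗
That's 3 of 4 worlds, so 3/4.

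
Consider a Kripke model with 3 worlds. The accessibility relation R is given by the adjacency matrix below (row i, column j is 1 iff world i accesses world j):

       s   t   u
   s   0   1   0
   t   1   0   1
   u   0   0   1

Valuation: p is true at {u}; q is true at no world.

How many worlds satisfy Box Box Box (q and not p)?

s: successors {t}; Box Box (q and not p) there: t:F. ✗
t: successors {s, u}; Box Box (q and not p) there: s:F, u:F. ✗
u: successors {u}; Box Box (q and not p) there: u:F. ✗
Satisfying worlds: ∅.

0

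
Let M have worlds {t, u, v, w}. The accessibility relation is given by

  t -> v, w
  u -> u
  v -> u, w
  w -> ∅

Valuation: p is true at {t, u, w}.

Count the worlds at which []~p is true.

t: successors {v, w}; ~p there: v:T, w:F. ✗
u: successors {u}; ~p there: u:F. ✗
v: successors {u, w}; ~p there: u:F, w:F. ✗
w: no successors, so []~p holds vacuously. ✓
Satisfying worlds: {w}.

1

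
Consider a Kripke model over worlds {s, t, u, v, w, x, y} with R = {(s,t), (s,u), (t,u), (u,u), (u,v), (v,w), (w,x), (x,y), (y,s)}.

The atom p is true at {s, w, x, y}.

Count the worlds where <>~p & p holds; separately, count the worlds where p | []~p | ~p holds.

1 and 7

For <>~p & p:
s: <>~p is T, p is T. ✓
t: <>~p is T, p is F. ✗
u: <>~p is T, p is F. ✗
v: <>~p is F, p is F. ✗
w: <>~p is F, p is T. ✗
x: <>~p is F, p is T. ✗
y: <>~p is F, p is T. ✗
— 1 world.
For p | []~p | ~p:
s: p | []~p is T, ~p is F. ✓
t: p | []~p is T, ~p is T. ✓
u: p | []~p is T, ~p is T. ✓
v: p | []~p is F, ~p is T. ✓
w: p | []~p is T, ~p is F. ✓
x: p | []~p is T, ~p is F. ✓
y: p | []~p is T, ~p is F. ✓
— 7 worlds.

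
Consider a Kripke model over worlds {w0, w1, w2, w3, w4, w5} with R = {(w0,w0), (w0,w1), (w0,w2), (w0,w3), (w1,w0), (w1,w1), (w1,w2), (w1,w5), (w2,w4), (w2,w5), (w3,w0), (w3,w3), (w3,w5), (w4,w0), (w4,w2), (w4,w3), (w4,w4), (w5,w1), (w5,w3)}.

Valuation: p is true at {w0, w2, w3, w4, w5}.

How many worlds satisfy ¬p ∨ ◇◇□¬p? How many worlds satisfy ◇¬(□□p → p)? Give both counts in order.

For ¬p ∨ ◇◇□¬p:
w0: ¬p is F, ◇◇□¬p is F. ✗
w1: ¬p is T, ◇◇□¬p is F. ✓
w2: ¬p is F, ◇◇□¬p is F. ✗
w3: ¬p is F, ◇◇□¬p is F. ✗
w4: ¬p is F, ◇◇□¬p is F. ✗
w5: ¬p is F, ◇◇□¬p is F. ✗
— 1 world.
For ◇¬(□□p → p):
w0: successors {w0, w1, w2, w3}; ¬(□□p → p) there: w0:F, w1:F, w2:F, w3:F. ✗
w1: successors {w0, w1, w2, w5}; ¬(□□p → p) there: w0:F, w1:F, w2:F, w5:F. ✗
w2: successors {w4, w5}; ¬(□□p → p) there: w4:F, w5:F. ✗
w3: successors {w0, w3, w5}; ¬(□□p → p) there: w0:F, w3:F, w5:F. ✗
w4: successors {w0, w2, w3, w4}; ¬(□□p → p) there: w0:F, w2:F, w3:F, w4:F. ✗
w5: successors {w1, w3}; ¬(□□p → p) there: w1:F, w3:F. ✗
— 0 worlds.

1 and 0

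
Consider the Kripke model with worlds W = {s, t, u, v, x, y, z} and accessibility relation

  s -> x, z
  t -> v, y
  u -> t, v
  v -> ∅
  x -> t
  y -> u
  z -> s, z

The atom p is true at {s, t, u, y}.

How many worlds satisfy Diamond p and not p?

s: Diamond p is F, not p is F. ✗
t: Diamond p is T, not p is F. ✗
u: Diamond p is T, not p is F. ✗
v: Diamond p is F, not p is T. ✗
x: Diamond p is T, not p is T. ✓
y: Diamond p is T, not p is F. ✗
z: Diamond p is T, not p is T. ✓
Satisfying worlds: {x, z}.

2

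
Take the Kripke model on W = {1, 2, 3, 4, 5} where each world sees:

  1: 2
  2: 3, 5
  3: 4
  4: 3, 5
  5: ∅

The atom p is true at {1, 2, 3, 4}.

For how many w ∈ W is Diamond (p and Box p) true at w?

2

1: successors {2}; p and Box p there: 2:F. ✗
2: successors {3, 5}; p and Box p there: 3:T, 5:F. ✓
3: successors {4}; p and Box p there: 4:F. ✗
4: successors {3, 5}; p and Box p there: 3:T, 5:F. ✓
5: no successors, so Diamond (p and Box p) fails. ✗
Satisfying worlds: {2, 4}.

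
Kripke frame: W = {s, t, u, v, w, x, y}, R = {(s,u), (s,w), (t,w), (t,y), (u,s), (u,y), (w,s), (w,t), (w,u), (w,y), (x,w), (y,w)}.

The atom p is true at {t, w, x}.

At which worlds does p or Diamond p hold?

s: p is F, Diamond p is T. ✓
t: p is T, Diamond p is T. ✓
u: p is F, Diamond p is F. ✗
v: p is F, Diamond p is F. ✗
w: p is T, Diamond p is T. ✓
x: p is T, Diamond p is T. ✓
y: p is F, Diamond p is T. ✓

{s, t, w, x, y}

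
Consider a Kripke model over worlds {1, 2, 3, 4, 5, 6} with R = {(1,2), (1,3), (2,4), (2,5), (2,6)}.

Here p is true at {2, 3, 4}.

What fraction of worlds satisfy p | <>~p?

1/2

1: p is F, <>~p is F. ✗
2: p is T, <>~p is T. ✓
3: p is T, <>~p is F. ✓
4: p is T, <>~p is F. ✓
5: p is F, <>~p is F. ✗
6: p is F, <>~p is F. ✗
That's 3 of 6 worlds, so 3/6 = 1/2.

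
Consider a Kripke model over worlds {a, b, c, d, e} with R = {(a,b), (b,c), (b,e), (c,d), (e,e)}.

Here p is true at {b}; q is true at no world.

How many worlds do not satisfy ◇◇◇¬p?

a: successors {b}; ◇◇¬p there: b:T. ✓
b: successors {c, e}; ◇◇¬p there: c:F, e:T. ✓
c: successors {d}; ◇◇¬p there: d:F. ✗
d: no successors, so ◇◇◇¬p fails. ✗
e: successors {e}; ◇◇¬p there: e:T. ✓
Satisfying worlds: {a, b, e}.
So ◇◇◇¬p fails at the other 2 worlds.

2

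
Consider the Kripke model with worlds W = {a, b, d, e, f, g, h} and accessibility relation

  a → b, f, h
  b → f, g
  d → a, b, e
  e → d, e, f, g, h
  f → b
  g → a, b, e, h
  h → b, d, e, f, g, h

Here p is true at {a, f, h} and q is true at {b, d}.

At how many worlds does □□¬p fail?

a: successors {b, f, h}; □¬p there: b:F, f:T, h:F. ✗
b: successors {f, g}; □¬p there: f:T, g:F. ✗
d: successors {a, b, e}; □¬p there: a:F, b:F, e:F. ✗
e: successors {d, e, f, g, h}; □¬p there: d:F, e:F, f:T, g:F, h:F. ✗
f: successors {b}; □¬p there: b:F. ✗
g: successors {a, b, e, h}; □¬p there: a:F, b:F, e:F, h:F. ✗
h: successors {b, d, e, f, g, h}; □¬p there: b:F, d:F, e:F, f:T, g:F, h:F. ✗
Satisfying worlds: ∅.
So □□¬p fails at the other 7 worlds.

7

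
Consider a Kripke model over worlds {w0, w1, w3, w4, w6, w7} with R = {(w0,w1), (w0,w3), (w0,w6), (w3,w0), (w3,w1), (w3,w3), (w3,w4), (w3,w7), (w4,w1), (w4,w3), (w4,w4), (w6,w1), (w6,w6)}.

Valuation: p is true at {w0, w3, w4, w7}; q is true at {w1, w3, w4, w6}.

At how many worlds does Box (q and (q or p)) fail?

w0: successors {w1, w3, w6}; q and (q or p) there: w1:T, w3:T, w6:T. ✓
w1: no successors, so Box (q and (q or p)) holds vacuously. ✓
w3: successors {w0, w1, w3, w4, w7}; q and (q or p) there: w0:F, w1:T, w3:T, w4:T, w7:F. ✗
w4: successors {w1, w3, w4}; q and (q or p) there: w1:T, w3:T, w4:T. ✓
w6: successors {w1, w6}; q and (q or p) there: w1:T, w6:T. ✓
w7: no successors, so Box (q and (q or p)) holds vacuously. ✓
Satisfying worlds: {w0, w1, w4, w6, w7}.
So Box (q and (q or p)) fails at the other 1 world.

1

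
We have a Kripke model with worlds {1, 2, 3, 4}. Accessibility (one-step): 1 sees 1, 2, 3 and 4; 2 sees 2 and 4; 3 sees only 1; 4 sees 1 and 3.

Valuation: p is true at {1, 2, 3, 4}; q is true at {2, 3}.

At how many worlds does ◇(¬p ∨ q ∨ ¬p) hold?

3

1: successors {1, 2, 3, 4}; ¬p ∨ q ∨ ¬p there: 1:F, 2:T, 3:T, 4:F. ✓
2: successors {2, 4}; ¬p ∨ q ∨ ¬p there: 2:T, 4:F. ✓
3: successors {1}; ¬p ∨ q ∨ ¬p there: 1:F. ✗
4: successors {1, 3}; ¬p ∨ q ∨ ¬p there: 1:F, 3:T. ✓
Satisfying worlds: {1, 2, 4}.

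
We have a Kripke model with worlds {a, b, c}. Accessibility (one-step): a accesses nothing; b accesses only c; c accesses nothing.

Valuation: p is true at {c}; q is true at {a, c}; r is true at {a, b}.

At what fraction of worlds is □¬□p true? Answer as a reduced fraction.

2/3

a: no successors, so □¬□p holds vacuously. ✓
b: successors {c}; ¬□p there: c:F. ✗
c: no successors, so □¬□p holds vacuously. ✓
That's 2 of 3 worlds, so 2/3.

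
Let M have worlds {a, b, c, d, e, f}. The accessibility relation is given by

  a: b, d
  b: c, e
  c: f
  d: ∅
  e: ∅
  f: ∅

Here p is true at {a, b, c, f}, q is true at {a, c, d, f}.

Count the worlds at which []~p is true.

3

a: successors {b, d}; ~p there: b:F, d:T. ✗
b: successors {c, e}; ~p there: c:F, e:T. ✗
c: successors {f}; ~p there: f:F. ✗
d: no successors, so []~p holds vacuously. ✓
e: no successors, so []~p holds vacuously. ✓
f: no successors, so []~p holds vacuously. ✓
Satisfying worlds: {d, e, f}.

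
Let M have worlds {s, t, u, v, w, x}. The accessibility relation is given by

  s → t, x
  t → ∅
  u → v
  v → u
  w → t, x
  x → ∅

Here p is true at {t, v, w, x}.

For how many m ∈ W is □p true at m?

5

s: successors {t, x}; p there: t:T, x:T. ✓
t: no successors, so □p holds vacuously. ✓
u: successors {v}; p there: v:T. ✓
v: successors {u}; p there: u:F. ✗
w: successors {t, x}; p there: t:T, x:T. ✓
x: no successors, so □p holds vacuously. ✓
Satisfying worlds: {s, t, u, w, x}.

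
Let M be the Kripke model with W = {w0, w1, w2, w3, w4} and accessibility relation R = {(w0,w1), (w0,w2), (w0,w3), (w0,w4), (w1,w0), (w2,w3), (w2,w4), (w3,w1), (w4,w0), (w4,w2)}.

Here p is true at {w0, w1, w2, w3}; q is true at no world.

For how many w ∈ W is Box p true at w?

w0: successors {w1, w2, w3, w4}; p there: w1:T, w2:T, w3:T, w4:F. ✗
w1: successors {w0}; p there: w0:T. ✓
w2: successors {w3, w4}; p there: w3:T, w4:F. ✗
w3: successors {w1}; p there: w1:T. ✓
w4: successors {w0, w2}; p there: w0:T, w2:T. ✓
Satisfying worlds: {w1, w3, w4}.

3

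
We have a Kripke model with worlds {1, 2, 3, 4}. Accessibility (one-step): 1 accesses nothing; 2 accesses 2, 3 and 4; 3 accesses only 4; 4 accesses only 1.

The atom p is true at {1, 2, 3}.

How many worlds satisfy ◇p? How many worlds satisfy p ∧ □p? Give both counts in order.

For ◇p:
1: no successors, so ◇p fails. ✗
2: successors {2, 3, 4}; p there: 2:T, 3:T, 4:F. ✓
3: successors {4}; p there: 4:F. ✗
4: successors {1}; p there: 1:T. ✓
— 2 worlds.
For p ∧ □p:
1: p is T, □p is T. ✓
2: p is T, □p is F. ✗
3: p is T, □p is F. ✗
4: p is F, □p is T. ✗
— 1 world.

2 and 1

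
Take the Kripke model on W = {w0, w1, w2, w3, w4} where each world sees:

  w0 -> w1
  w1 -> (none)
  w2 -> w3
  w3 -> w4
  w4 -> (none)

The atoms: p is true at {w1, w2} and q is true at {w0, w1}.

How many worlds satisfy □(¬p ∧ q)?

2

w0: successors {w1}; ¬p ∧ q there: w1:F. ✗
w1: no successors, so □(¬p ∧ q) holds vacuously. ✓
w2: successors {w3}; ¬p ∧ q there: w3:F. ✗
w3: successors {w4}; ¬p ∧ q there: w4:F. ✗
w4: no successors, so □(¬p ∧ q) holds vacuously. ✓
Satisfying worlds: {w1, w4}.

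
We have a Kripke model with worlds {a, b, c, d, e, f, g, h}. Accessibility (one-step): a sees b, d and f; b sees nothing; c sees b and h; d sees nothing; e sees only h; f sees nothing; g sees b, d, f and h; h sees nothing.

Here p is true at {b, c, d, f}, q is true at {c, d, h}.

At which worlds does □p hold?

{a, b, d, f, h}

a: successors {b, d, f}; p there: b:T, d:T, f:T. ✓
b: no successors, so □p holds vacuously. ✓
c: successors {b, h}; p there: b:T, h:F. ✗
d: no successors, so □p holds vacuously. ✓
e: successors {h}; p there: h:F. ✗
f: no successors, so □p holds vacuously. ✓
g: successors {b, d, f, h}; p there: b:T, d:T, f:T, h:F. ✗
h: no successors, so □p holds vacuously. ✓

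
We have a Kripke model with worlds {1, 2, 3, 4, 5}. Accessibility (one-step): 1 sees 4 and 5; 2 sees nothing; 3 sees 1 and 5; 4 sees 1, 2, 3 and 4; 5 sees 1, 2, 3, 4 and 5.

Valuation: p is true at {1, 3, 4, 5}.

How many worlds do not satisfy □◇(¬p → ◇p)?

2

1: successors {4, 5}; ◇(¬p → ◇p) there: 4:T, 5:T. ✓
2: no successors, so □◇(¬p → ◇p) holds vacuously. ✓
3: successors {1, 5}; ◇(¬p → ◇p) there: 1:T, 5:T. ✓
4: successors {1, 2, 3, 4}; ◇(¬p → ◇p) there: 1:T, 2:F, 3:T, 4:T. ✗
5: successors {1, 2, 3, 4, 5}; ◇(¬p → ◇p) there: 1:T, 2:F, 3:T, 4:T, 5:T. ✗
Satisfying worlds: {1, 2, 3}.
So □◇(¬p → ◇p) fails at the other 2 worlds.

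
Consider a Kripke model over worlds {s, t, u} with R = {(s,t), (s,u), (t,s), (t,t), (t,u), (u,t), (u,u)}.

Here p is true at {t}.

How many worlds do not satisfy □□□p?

s: successors {t, u}; □□p there: t:F, u:F. ✗
t: successors {s, t, u}; □□p there: s:F, t:F, u:F. ✗
u: successors {t, u}; □□p there: t:F, u:F. ✗
Satisfying worlds: ∅.
So □□□p fails at the other 3 worlds.

3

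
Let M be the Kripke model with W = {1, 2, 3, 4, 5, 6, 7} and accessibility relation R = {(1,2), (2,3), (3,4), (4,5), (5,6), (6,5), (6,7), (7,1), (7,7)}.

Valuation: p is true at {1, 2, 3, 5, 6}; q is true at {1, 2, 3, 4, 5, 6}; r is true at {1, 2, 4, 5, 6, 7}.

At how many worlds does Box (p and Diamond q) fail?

3

1: successors {2}; p and Diamond q there: 2:T. ✓
2: successors {3}; p and Diamond q there: 3:T. ✓
3: successors {4}; p and Diamond q there: 4:F. ✗
4: successors {5}; p and Diamond q there: 5:T. ✓
5: successors {6}; p and Diamond q there: 6:T. ✓
6: successors {5, 7}; p and Diamond q there: 5:T, 7:F. ✗
7: successors {1, 7}; p and Diamond q there: 1:T, 7:F. ✗
Satisfying worlds: {1, 2, 4, 5}.
So Box (p and Diamond q) fails at the other 3 worlds.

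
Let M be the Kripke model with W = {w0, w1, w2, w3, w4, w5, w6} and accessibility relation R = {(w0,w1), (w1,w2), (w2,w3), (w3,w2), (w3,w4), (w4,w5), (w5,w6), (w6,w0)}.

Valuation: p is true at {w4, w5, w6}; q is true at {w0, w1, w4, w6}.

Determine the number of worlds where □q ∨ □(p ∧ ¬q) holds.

4

w0: □q is T, □(p ∧ ¬q) is F. ✓
w1: □q is F, □(p ∧ ¬q) is F. ✗
w2: □q is F, □(p ∧ ¬q) is F. ✗
w3: □q is F, □(p ∧ ¬q) is F. ✗
w4: □q is F, □(p ∧ ¬q) is T. ✓
w5: □q is T, □(p ∧ ¬q) is F. ✓
w6: □q is T, □(p ∧ ¬q) is F. ✓
Satisfying worlds: {w0, w4, w5, w6}.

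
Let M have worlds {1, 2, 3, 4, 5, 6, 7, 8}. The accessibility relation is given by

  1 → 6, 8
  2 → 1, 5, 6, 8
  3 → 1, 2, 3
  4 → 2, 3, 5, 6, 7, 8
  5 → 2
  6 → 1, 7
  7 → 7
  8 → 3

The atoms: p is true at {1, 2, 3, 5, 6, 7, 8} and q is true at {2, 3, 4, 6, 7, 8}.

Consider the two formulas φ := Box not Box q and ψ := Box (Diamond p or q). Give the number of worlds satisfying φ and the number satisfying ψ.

2 and 8

For Box not Box q:
1: successors {6, 8}; not Box q there: 6:T, 8:F. ✗
2: successors {1, 5, 6, 8}; not Box q there: 1:F, 5:F, 6:T, 8:F. ✗
3: successors {1, 2, 3}; not Box q there: 1:F, 2:T, 3:T. ✗
4: successors {2, 3, 5, 6, 7, 8}; not Box q there: 2:T, 3:T, 5:F, 6:T, 7:F, 8:F. ✗
5: successors {2}; not Box q there: 2:T. ✓
6: successors {1, 7}; not Box q there: 1:F, 7:F. ✗
7: successors {7}; not Box q there: 7:F. ✗
8: successors {3}; not Box q there: 3:T. ✓
— 2 worlds.
For Box (Diamond p or q):
1: successors {6, 8}; Diamond p or q there: 6:T, 8:T. ✓
2: successors {1, 5, 6, 8}; Diamond p or q there: 1:T, 5:T, 6:T, 8:T. ✓
3: successors {1, 2, 3}; Diamond p or q there: 1:T, 2:T, 3:T. ✓
4: successors {2, 3, 5, 6, 7, 8}; Diamond p or q there: 2:T, 3:T, 5:T, 6:T, 7:T, 8:T. ✓
5: successors {2}; Diamond p or q there: 2:T. ✓
6: successors {1, 7}; Diamond p or q there: 1:T, 7:T. ✓
7: successors {7}; Diamond p or q there: 7:T. ✓
8: successors {3}; Diamond p or q there: 3:T. ✓
— 8 worlds.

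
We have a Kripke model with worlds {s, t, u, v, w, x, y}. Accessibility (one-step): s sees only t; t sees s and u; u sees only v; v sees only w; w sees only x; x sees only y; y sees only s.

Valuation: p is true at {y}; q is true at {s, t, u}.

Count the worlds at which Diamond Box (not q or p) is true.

4

s: successors {t}; Box (not q or p) there: t:F. ✗
t: successors {s, u}; Box (not q or p) there: s:F, u:T. ✓
u: successors {v}; Box (not q or p) there: v:T. ✓
v: successors {w}; Box (not q or p) there: w:T. ✓
w: successors {x}; Box (not q or p) there: x:T. ✓
x: successors {y}; Box (not q or p) there: y:F. ✗
y: successors {s}; Box (not q or p) there: s:F. ✗
Satisfying worlds: {t, u, v, w}.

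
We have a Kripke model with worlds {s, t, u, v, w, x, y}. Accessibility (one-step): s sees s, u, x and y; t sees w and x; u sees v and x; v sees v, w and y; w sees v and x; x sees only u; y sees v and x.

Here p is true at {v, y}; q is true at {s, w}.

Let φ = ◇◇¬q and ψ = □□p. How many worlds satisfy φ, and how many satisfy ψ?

For ◇◇¬q:
s: successors {s, u, x, y}; ◇¬q there: s:T, u:T, x:T, y:T. ✓
t: successors {w, x}; ◇¬q there: w:T, x:T. ✓
u: successors {v, x}; ◇¬q there: v:T, x:T. ✓
v: successors {v, w, y}; ◇¬q there: v:T, w:T, y:T. ✓
w: successors {v, x}; ◇¬q there: v:T, x:T. ✓
x: successors {u}; ◇¬q there: u:T. ✓
y: successors {v, x}; ◇¬q there: v:T, x:T. ✓
— 7 worlds.
For □□p:
s: successors {s, u, x, y}; □p there: s:F, u:F, x:F, y:F. ✗
t: successors {w, x}; □p there: w:F, x:F. ✗
u: successors {v, x}; □p there: v:F, x:F. ✗
v: successors {v, w, y}; □p there: v:F, w:F, y:F. ✗
w: successors {v, x}; □p there: v:F, x:F. ✗
x: successors {u}; □p there: u:F. ✗
y: successors {v, x}; □p there: v:F, x:F. ✗
— 0 worlds.

7 and 0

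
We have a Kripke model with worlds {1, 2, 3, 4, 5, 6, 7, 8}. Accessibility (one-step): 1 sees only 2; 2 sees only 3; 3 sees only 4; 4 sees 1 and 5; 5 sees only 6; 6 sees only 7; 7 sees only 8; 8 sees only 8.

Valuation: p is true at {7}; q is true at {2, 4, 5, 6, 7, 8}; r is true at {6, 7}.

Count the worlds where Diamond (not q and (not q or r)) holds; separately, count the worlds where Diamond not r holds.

2 and 6

For Diamond (not q and (not q or r)):
1: successors {2}; not q and (not q or r) there: 2:F. ✗
2: successors {3}; not q and (not q or r) there: 3:T. ✓
3: successors {4}; not q and (not q or r) there: 4:F. ✗
4: successors {1, 5}; not q and (not q or r) there: 1:T, 5:F. ✓
5: successors {6}; not q and (not q or r) there: 6:F. ✗
6: successors {7}; not q and (not q or r) there: 7:F. ✗
7: successors {8}; not q and (not q or r) there: 8:F. ✗
8: successors {8}; not q and (not q or r) there: 8:F. ✗
— 2 worlds.
For Diamond not r:
1: successors {2}; not r there: 2:T. ✓
2: successors {3}; not r there: 3:T. ✓
3: successors {4}; not r there: 4:T. ✓
4: successors {1, 5}; not r there: 1:T, 5:T. ✓
5: successors {6}; not r there: 6:F. ✗
6: successors {7}; not r there: 7:F. ✗
7: successors {8}; not r there: 8:T. ✓
8: successors {8}; not r there: 8:T. ✓
— 6 worlds.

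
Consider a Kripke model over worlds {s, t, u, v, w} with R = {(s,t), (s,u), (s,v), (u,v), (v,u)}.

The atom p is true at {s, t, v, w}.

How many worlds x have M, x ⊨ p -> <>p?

2

s: p is T, <>p is T. ✓
t: p is T, <>p is F. ✗
u: p is F, <>p is T. ✓
v: p is T, <>p is F. ✗
w: p is T, <>p is F. ✗
Satisfying worlds: {s, u}.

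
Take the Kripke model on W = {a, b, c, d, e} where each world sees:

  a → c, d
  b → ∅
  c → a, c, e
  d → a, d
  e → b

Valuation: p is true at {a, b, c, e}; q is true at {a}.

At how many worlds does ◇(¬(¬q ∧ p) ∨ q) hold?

a: successors {c, d}; ¬(¬q ∧ p) ∨ q there: c:F, d:T. ✓
b: no successors, so ◇(¬(¬q ∧ p) ∨ q) fails. ✗
c: successors {a, c, e}; ¬(¬q ∧ p) ∨ q there: a:T, c:F, e:F. ✓
d: successors {a, d}; ¬(¬q ∧ p) ∨ q there: a:T, d:T. ✓
e: successors {b}; ¬(¬q ∧ p) ∨ q there: b:F. ✗
Satisfying worlds: {a, c, d}.

3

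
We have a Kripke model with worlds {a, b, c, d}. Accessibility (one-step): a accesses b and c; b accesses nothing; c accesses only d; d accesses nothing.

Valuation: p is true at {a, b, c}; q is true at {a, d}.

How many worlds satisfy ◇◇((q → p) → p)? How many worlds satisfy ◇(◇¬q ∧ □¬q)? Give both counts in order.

For ◇◇((q → p) → p):
a: successors {b, c}; ◇((q → p) → p) there: b:F, c:T. ✓
b: no successors, so ◇◇((q → p) → p) fails. ✗
c: successors {d}; ◇((q → p) → p) there: d:F. ✗
d: no successors, so ◇◇((q → p) → p) fails. ✗
— 1 world.
For ◇(◇¬q ∧ □¬q):
a: successors {b, c}; ◇¬q ∧ □¬q there: b:F, c:F. ✗
b: no successors, so ◇(◇¬q ∧ □¬q) fails. ✗
c: successors {d}; ◇¬q ∧ □¬q there: d:F. ✗
d: no successors, so ◇(◇¬q ∧ □¬q) fails. ✗
— 0 worlds.

1 and 0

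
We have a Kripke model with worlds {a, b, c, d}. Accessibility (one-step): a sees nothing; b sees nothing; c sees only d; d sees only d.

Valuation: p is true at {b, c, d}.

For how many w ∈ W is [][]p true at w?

4

a: no successors, so [][]p holds vacuously. ✓
b: no successors, so [][]p holds vacuously. ✓
c: successors {d}; []p there: d:T. ✓
d: successors {d}; []p there: d:T. ✓
Satisfying worlds: {a, b, c, d}.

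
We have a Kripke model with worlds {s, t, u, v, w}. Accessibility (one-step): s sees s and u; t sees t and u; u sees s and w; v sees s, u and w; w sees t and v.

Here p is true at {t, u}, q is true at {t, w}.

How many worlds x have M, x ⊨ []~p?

s: successors {s, u}; ~p there: s:T, u:F. ✗
t: successors {t, u}; ~p there: t:F, u:F. ✗
u: successors {s, w}; ~p there: s:T, w:T. ✓
v: successors {s, u, w}; ~p there: s:T, u:F, w:T. ✗
w: successors {t, v}; ~p there: t:F, v:T. ✗
Satisfying worlds: {u}.

1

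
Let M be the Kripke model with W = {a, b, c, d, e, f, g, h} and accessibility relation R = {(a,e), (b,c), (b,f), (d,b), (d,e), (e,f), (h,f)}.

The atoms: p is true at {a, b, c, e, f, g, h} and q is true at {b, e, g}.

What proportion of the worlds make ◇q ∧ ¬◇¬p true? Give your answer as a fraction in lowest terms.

1/4

a: ◇q is T, ¬◇¬p is T. ✓
b: ◇q is F, ¬◇¬p is T. ✗
c: ◇q is F, ¬◇¬p is T. ✗
d: ◇q is T, ¬◇¬p is T. ✓
e: ◇q is F, ¬◇¬p is T. ✗
f: ◇q is F, ¬◇¬p is T. ✗
g: ◇q is F, ¬◇¬p is T. ✗
h: ◇q is F, ¬◇¬p is T. ✗
That's 2 of 8 worlds, so 2/8 = 1/4.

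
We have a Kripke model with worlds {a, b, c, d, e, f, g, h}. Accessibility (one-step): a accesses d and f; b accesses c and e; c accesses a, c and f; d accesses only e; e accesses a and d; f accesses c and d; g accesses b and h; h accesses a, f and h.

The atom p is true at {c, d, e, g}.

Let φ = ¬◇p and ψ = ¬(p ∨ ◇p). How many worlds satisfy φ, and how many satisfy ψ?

For ¬◇p:
a: ◇p is T. ✗
b: ◇p is T. ✗
c: ◇p is T. ✗
d: ◇p is T. ✗
e: ◇p is T. ✗
f: ◇p is T. ✗
g: ◇p is F. ✓
h: ◇p is F. ✓
— 2 worlds.
For ¬(p ∨ ◇p):
a: p ∨ ◇p is T. ✗
b: p ∨ ◇p is T. ✗
c: p ∨ ◇p is T. ✗
d: p ∨ ◇p is T. ✗
e: p ∨ ◇p is T. ✗
f: p ∨ ◇p is T. ✗
g: p ∨ ◇p is T. ✗
h: p ∨ ◇p is F. ✓
— 1 world.

2 and 1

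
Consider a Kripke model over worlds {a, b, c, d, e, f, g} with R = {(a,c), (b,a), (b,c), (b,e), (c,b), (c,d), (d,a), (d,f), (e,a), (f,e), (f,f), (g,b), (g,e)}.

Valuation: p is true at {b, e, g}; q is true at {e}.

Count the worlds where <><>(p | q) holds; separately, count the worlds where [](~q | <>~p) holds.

For <><>(p | q):
a: successors {c}; <>(p | q) there: c:T. ✓
b: successors {a, c, e}; <>(p | q) there: a:F, c:T, e:F. ✓
c: successors {b, d}; <>(p | q) there: b:T, d:F. ✓
d: successors {a, f}; <>(p | q) there: a:F, f:T. ✓
e: successors {a}; <>(p | q) there: a:F. ✗
f: successors {e, f}; <>(p | q) there: e:F, f:T. ✓
g: successors {b, e}; <>(p | q) there: b:T, e:F. ✓
— 6 worlds.
For [](~q | <>~p):
a: successors {c}; ~q | <>~p there: c:T. ✓
b: successors {a, c, e}; ~q | <>~p there: a:T, c:T, e:T. ✓
c: successors {b, d}; ~q | <>~p there: b:T, d:T. ✓
d: successors {a, f}; ~q | <>~p there: a:T, f:T. ✓
e: successors {a}; ~q | <>~p there: a:T. ✓
f: successors {e, f}; ~q | <>~p there: e:T, f:T. ✓
g: successors {b, e}; ~q | <>~p there: b:T, e:T. ✓
— 7 worlds.

6 and 7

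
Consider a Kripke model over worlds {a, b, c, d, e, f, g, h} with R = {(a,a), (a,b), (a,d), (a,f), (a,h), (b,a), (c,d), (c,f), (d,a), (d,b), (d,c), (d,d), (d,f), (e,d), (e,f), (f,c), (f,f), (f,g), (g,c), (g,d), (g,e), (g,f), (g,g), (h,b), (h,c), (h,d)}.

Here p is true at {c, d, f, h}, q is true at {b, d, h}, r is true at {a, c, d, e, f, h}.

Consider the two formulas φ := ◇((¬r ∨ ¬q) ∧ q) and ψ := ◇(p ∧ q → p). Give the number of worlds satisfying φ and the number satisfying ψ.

For ◇((¬r ∨ ¬q) ∧ q):
a: successors {a, b, d, f, h}; (¬r ∨ ¬q) ∧ q there: a:F, b:T, d:F, f:F, h:F. ✓
b: successors {a}; (¬r ∨ ¬q) ∧ q there: a:F. ✗
c: successors {d, f}; (¬r ∨ ¬q) ∧ q there: d:F, f:F. ✗
d: successors {a, b, c, d, f}; (¬r ∨ ¬q) ∧ q there: a:F, b:T, c:F, d:F, f:F. ✓
e: successors {d, f}; (¬r ∨ ¬q) ∧ q there: d:F, f:F. ✗
f: successors {c, f, g}; (¬r ∨ ¬q) ∧ q there: c:F, f:F, g:F. ✗
g: successors {c, d, e, f, g}; (¬r ∨ ¬q) ∧ q there: c:F, d:F, e:F, f:F, g:F. ✗
h: successors {b, c, d}; (¬r ∨ ¬q) ∧ q there: b:T, c:F, d:F. ✓
— 3 worlds.
For ◇(p ∧ q → p):
a: successors {a, b, d, f, h}; p ∧ q → p there: a:T, b:T, d:T, f:T, h:T. ✓
b: successors {a}; p ∧ q → p there: a:T. ✓
c: successors {d, f}; p ∧ q → p there: d:T, f:T. ✓
d: successors {a, b, c, d, f}; p ∧ q → p there: a:T, b:T, c:T, d:T, f:T. ✓
e: successors {d, f}; p ∧ q → p there: d:T, f:T. ✓
f: successors {c, f, g}; p ∧ q → p there: c:T, f:T, g:T. ✓
g: successors {c, d, e, f, g}; p ∧ q → p there: c:T, d:T, e:T, f:T, g:T. ✓
h: successors {b, c, d}; p ∧ q → p there: b:T, c:T, d:T. ✓
— 8 worlds.

3 and 8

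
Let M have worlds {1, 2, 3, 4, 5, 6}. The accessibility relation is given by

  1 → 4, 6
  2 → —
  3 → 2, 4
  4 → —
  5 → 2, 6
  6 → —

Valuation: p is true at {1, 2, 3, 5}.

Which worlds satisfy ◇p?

1: successors {4, 6}; p there: 4:F, 6:F. ✗
2: no successors, so ◇p fails. ✗
3: successors {2, 4}; p there: 2:T, 4:F. ✓
4: no successors, so ◇p fails. ✗
5: successors {2, 6}; p there: 2:T, 6:F. ✓
6: no successors, so ◇p fails. ✗

{3, 5}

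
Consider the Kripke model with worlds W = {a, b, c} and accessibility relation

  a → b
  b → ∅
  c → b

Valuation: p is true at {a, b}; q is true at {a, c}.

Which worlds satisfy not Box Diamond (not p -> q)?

a: Box Diamond (not p -> q) is F. ✓
b: Box Diamond (not p -> q) is T. ✗
c: Box Diamond (not p -> q) is F. ✓

{a, c}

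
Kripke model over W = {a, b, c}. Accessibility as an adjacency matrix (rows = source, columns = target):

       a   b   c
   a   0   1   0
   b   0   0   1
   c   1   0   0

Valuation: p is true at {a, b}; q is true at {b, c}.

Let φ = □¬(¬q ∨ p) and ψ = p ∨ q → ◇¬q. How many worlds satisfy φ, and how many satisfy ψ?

For □¬(¬q ∨ p):
a: successors {b}; ¬(¬q ∨ p) there: b:F. ✗
b: successors {c}; ¬(¬q ∨ p) there: c:T. ✓
c: successors {a}; ¬(¬q ∨ p) there: a:F. ✗
— 1 world.
For p ∨ q → ◇¬q:
a: p ∨ q is T, ◇¬q is F. ✗
b: p ∨ q is T, ◇¬q is F. ✗
c: p ∨ q is T, ◇¬q is T. ✓
— 1 world.

1 and 1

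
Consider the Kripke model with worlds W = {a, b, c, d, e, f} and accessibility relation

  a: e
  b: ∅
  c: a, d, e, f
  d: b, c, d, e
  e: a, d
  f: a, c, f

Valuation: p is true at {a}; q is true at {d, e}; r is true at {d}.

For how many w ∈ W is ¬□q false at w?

2

a: □q is T. ✗
b: □q is T. ✗
c: □q is F. ✓
d: □q is F. ✓
e: □q is F. ✓
f: □q is F. ✓
Satisfying worlds: {c, d, e, f}.
So ¬□q fails at the other 2 worlds.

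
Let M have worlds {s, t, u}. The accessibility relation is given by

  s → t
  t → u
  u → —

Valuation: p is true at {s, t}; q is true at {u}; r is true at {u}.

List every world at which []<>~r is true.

{u}

s: successors {t}; <>~r there: t:F. ✗
t: successors {u}; <>~r there: u:F. ✗
u: no successors, so []<>~r holds vacuously. ✓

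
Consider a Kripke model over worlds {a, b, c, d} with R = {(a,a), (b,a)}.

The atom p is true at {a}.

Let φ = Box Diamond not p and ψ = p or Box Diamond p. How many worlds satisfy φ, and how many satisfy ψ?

For Box Diamond not p:
a: successors {a}; Diamond not p there: a:F. ✗
b: successors {a}; Diamond not p there: a:F. ✗
c: no successors, so Box Diamond not p holds vacuously. ✓
d: no successors, so Box Diamond not p holds vacuously. ✓
— 2 worlds.
For p or Box Diamond p:
a: p is T, Box Diamond p is T. ✓
b: p is F, Box Diamond p is T. ✓
c: p is F, Box Diamond p is T. ✓
d: p is F, Box Diamond p is T. ✓
— 4 worlds.

2 and 4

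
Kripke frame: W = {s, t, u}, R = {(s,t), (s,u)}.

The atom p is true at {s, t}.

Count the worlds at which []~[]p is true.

2

s: successors {t, u}; ~[]p there: t:F, u:F. ✗
t: no successors, so []~[]p holds vacuously. ✓
u: no successors, so []~[]p holds vacuously. ✓
Satisfying worlds: {t, u}.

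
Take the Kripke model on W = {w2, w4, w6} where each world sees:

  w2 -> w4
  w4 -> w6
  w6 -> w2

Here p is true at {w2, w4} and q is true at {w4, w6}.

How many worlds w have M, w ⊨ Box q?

w2: successors {w4}; q there: w4:T. ✓
w4: successors {w6}; q there: w6:T. ✓
w6: successors {w2}; q there: w2:F. ✗
Satisfying worlds: {w2, w4}.

2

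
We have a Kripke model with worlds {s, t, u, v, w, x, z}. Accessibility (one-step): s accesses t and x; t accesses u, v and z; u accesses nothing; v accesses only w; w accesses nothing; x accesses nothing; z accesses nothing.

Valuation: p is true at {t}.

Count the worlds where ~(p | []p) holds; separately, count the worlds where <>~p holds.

For ~(p | []p):
s: p | []p is F. ✓
t: p | []p is T. ✗
u: p | []p is T. ✗
v: p | []p is F. ✓
w: p | []p is T. ✗
x: p | []p is T. ✗
z: p | []p is T. ✗
— 2 worlds.
For <>~p:
s: successors {t, x}; ~p there: t:F, x:T. ✓
t: successors {u, v, z}; ~p there: u:T, v:T, z:T. ✓
u: no successors, so <>~p fails. ✗
v: successors {w}; ~p there: w:T. ✓
w: no successors, so <>~p fails. ✗
x: no successors, so <>~p fails. ✗
z: no successors, so <>~p fails. ✗
— 3 worlds.

2 and 3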